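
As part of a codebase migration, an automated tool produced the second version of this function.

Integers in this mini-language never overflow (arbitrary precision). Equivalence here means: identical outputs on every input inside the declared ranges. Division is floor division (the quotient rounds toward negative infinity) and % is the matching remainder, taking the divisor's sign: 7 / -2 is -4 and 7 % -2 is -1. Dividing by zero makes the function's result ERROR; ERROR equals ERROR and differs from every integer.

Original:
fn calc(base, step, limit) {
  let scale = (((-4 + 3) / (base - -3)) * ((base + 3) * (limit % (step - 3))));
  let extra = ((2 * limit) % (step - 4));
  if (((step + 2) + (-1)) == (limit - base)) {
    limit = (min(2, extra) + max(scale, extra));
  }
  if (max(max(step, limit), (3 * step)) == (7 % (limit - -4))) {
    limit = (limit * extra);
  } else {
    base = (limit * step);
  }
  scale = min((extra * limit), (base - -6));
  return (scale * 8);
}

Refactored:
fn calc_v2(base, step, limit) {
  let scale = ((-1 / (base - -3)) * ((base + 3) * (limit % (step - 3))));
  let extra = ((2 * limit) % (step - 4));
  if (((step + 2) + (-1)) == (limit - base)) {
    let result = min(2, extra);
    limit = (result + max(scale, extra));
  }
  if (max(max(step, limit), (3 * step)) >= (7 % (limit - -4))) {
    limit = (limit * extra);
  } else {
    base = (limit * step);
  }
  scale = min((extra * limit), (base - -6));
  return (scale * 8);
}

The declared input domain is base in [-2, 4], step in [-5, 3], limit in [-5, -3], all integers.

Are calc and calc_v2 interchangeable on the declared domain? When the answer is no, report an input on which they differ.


These are not equivalent — on base=-2, step=-4, limit=-5 the outputs split (-48 vs 32).
calc: scale=5, then extra=-2, then (((step + 2) + (-1)) == (limit - base)) is true, then limit=3, then (max(max(step, limit), (3 * step)) == (7 % (limit - -4))) is false, then base=-12, then scale=-6, then returns -48
calc_v2: scale=5, then extra=-2, then (((step + 2) + (-1)) == (limit - base)) is true, then result=-2, then limit=3, then (max(max(step, limit), (3 * step)) >= (7 % (limit - -4))) is true, then limit=-6, then scale=4, then returns 32
verdict: not equivalent; witness: base=-2, step=-4, limit=-5


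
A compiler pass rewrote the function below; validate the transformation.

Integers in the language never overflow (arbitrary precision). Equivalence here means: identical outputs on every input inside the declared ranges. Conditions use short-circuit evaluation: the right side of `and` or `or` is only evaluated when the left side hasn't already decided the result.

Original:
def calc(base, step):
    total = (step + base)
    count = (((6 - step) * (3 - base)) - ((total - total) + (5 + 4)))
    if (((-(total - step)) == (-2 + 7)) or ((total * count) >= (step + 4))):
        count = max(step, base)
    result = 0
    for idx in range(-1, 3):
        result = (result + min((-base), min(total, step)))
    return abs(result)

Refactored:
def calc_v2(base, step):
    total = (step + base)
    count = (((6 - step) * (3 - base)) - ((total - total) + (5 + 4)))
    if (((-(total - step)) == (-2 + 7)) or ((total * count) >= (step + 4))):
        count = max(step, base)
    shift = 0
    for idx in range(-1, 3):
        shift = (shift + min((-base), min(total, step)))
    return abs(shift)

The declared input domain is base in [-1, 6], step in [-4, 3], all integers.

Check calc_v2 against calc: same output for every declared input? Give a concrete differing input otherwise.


Although local variable names differ, 64/64 inputs agree.
verdict: equivalent


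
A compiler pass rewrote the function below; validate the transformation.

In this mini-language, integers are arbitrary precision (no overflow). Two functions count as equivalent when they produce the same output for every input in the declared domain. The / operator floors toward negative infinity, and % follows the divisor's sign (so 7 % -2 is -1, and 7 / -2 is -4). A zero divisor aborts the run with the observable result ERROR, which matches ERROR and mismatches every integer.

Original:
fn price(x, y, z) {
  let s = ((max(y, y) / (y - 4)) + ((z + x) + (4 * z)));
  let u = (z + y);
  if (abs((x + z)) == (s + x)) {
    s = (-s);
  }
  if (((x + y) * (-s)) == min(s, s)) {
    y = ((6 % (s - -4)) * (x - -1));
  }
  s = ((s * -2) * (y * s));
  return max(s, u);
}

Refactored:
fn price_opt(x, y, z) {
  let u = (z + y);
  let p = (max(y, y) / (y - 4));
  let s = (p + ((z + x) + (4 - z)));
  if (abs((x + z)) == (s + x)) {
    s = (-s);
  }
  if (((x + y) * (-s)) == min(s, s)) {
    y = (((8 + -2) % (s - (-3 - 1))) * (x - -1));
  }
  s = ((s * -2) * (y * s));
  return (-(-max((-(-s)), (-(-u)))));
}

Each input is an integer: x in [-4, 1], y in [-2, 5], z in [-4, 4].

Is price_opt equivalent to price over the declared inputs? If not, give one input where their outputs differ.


Evaluate both at x=-4, y=-2, z=-4.
price: s := -24 | u := -6 | (abs((x + z)) == (s + x)): false | (((x + y) * (-s)) == min(s, s)): false | s := 2304 | result 2304
price_opt: u := -6 | p := 0 | s := 0 | (abs((x + z)) == (s + x)): false | (((x + y) * (-s)) == min(s, s)): true | y := -6 | s := 0 | result 0
2304 vs 0 — the two versions disagree here.
verdict: not equivalent; witness: x=-4, y=-2, z=-4


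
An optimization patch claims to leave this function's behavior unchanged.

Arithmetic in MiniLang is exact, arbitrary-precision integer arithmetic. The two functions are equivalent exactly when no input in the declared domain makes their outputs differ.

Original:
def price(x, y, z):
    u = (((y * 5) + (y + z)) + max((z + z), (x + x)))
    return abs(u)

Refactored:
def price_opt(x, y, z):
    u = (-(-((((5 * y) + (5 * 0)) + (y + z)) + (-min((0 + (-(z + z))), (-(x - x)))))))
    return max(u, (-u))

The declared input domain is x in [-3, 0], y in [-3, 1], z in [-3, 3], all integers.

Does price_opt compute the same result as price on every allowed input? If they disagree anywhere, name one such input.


On input x=-3, y=-3, z=-3, price returns 27 while price_opt returns 21.
verdict: not equivalent; witness: x=-3, y=-3, z=-3


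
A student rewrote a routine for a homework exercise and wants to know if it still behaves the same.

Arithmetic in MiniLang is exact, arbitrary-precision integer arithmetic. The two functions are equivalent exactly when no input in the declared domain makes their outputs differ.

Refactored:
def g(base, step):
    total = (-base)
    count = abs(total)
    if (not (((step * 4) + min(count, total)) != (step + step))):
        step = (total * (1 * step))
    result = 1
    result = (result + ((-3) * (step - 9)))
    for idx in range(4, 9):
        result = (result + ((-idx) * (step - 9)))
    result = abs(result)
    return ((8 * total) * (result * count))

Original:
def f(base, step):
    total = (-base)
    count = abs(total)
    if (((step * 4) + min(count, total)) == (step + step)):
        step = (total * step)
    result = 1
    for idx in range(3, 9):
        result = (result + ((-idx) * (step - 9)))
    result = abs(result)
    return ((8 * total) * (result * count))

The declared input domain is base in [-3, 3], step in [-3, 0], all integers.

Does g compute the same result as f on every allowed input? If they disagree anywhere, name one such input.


Equivalent — the differences include loop structure differs; and constant usage differs; and arithmetic usage differs; and boolean connective usage differs; and comparison usage differs; and statement counts differ, yet no declared input distinguishes the two.
Tracing base=-3, step=-1: f: total = 3; count = 3; (((step * 4) + min(count, total)) == (step + step)) -> false; result = 1; [idx=3]; result = 31; [idx=4]; result = 71; [idx=5]; result = 121; [idx=6]; result = 181; [idx=7]; result = 251; [idx=8]; result = 331; result = 331; return 23832 | g: total = 3; count = 3; (not (((step * 4) + min(count, total)) != (step + step))) -> false; result = 1; result = 31; [idx=4]; result = 71; [idx=5]; result = 121; [idx=6]; result = 181; [idx=7]; result = 251; [idx=8]; result = 331; result = 331; return 23832 — matching result 23832.
Across all 28 domain points the two functions coincide.
verdict: equivalent


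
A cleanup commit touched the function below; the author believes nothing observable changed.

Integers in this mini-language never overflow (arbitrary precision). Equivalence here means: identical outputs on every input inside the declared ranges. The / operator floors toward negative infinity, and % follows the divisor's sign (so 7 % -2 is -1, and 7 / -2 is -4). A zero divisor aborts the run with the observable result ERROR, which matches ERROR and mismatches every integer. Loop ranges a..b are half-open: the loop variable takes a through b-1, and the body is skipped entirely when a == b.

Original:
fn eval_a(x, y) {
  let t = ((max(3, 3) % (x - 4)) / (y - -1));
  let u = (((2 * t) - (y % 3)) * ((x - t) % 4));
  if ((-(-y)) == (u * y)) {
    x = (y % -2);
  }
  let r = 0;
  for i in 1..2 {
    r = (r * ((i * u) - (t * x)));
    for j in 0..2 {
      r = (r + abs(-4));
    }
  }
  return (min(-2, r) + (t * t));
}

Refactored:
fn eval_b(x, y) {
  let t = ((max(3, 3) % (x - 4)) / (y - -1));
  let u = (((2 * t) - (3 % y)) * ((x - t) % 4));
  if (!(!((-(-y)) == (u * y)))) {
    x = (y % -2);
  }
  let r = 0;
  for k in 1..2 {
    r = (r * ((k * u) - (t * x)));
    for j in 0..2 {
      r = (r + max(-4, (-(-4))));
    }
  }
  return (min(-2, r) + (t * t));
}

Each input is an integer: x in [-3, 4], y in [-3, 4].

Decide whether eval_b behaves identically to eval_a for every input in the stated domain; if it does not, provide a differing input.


These are not equivalent — on x=-3, y=0 the outputs split (14 vs ERROR).
eval_a: t = -4; u = -8; ((-(-y)) == (u * y)) -> true; x = 0; r = 0; [i=1]; r = 0; [j=0]; r = 4; [j=1]; r = 8; return 14
eval_b: t = -4; division by zero -> ERROR
verdict: not equivalent; witness: x=-3, y=0


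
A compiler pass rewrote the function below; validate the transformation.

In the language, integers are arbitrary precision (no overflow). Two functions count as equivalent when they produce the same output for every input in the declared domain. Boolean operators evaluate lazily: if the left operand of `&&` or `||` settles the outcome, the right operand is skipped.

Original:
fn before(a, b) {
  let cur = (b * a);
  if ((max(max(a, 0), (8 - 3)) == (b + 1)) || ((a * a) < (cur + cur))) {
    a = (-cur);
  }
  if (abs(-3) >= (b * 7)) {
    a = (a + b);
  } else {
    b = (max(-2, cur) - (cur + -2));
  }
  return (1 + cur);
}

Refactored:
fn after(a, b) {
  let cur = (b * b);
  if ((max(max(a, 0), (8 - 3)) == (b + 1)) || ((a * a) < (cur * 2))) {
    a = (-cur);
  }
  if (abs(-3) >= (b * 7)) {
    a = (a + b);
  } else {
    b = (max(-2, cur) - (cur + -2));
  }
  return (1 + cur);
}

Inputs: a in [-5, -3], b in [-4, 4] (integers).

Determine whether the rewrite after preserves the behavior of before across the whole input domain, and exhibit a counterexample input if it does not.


Consider the input a=-5, b=-4.
before: cur=20, then ((max(max(a, 0), (8 - 3)) == (b + 1)) || ((a * a) < (cur + cur))) is true, then a=-20, then (abs(-3) >= (b * 7)) is true, then a=-24, then returns 21
after: cur=16, then ((max(max(a, 0), (8 - 3)) == (b + 1)) || ((a * a) < (cur * 2))) is true, then a=-16, then (abs(-3) >= (b * 7)) is true, then a=-20, then returns 17
21 vs 17 — the two versions disagree here.
verdict: not equivalent; witness: a=-5, b=-4


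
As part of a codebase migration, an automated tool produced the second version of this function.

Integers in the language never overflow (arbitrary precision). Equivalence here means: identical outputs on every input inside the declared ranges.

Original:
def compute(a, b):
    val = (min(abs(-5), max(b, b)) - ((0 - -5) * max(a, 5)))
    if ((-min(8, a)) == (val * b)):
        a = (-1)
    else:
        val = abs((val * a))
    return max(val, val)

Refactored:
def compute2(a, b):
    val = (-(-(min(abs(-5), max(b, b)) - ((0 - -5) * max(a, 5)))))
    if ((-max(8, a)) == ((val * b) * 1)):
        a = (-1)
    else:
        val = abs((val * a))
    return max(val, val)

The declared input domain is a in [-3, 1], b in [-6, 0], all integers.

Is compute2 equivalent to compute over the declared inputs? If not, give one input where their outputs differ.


Run the pair on a=0, b=0.
compute: val becomes -25; next ((-min(8, a)) == (val * b)) evaluates to true; next a becomes -1; next final value -25
compute2: val becomes -25; next ((-max(8, a)) == ((val * b) * 1)) evaluates to false; next val becomes 0; next final value 0
-25 != 0, so the rewrite changes behavior.
verdict: not equivalent; witness: a=0, b=0


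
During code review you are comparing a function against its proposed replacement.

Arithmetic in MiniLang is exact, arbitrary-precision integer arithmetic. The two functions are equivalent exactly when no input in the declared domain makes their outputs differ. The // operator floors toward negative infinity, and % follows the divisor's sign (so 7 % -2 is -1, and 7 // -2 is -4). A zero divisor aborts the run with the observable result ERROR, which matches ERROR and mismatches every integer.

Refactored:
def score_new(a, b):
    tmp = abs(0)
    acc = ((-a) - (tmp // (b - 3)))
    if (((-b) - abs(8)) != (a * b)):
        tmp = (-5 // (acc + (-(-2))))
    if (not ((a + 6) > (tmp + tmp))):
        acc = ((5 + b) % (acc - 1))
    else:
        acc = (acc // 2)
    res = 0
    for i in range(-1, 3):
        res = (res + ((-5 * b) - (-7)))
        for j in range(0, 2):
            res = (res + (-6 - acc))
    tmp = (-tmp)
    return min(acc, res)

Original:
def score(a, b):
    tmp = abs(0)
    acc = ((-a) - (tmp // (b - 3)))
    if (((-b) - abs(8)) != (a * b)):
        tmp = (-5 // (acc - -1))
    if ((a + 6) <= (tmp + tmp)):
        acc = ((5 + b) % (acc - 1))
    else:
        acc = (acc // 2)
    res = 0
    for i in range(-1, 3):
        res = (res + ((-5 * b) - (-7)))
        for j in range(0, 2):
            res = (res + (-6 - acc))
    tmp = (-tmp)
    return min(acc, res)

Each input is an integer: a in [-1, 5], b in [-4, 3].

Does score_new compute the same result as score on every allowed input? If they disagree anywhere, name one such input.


a=1, b=-3 yields ERROR from score but -1 from score_new.
verdict: not equivalent; witness: a=1, b=-3


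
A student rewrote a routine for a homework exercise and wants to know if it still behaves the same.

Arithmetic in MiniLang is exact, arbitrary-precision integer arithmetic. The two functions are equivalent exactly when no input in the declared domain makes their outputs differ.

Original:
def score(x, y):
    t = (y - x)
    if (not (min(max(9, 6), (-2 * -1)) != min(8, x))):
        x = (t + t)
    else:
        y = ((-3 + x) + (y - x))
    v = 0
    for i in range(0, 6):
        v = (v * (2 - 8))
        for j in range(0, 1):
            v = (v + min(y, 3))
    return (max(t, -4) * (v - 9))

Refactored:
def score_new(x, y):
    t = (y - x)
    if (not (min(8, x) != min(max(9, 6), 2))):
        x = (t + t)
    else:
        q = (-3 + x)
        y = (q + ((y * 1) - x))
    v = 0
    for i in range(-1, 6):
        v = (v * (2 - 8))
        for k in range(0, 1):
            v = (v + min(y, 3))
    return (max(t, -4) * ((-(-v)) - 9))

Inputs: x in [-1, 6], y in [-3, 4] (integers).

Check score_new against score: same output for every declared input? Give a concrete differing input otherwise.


These are not equivalent — on x=-1, y=-3 the outputs split (-79962 vs 479910).
score: t = -2; (not (min(max(9, 6), (-2 * -1)) != min(8, x))) -> false; y = -6; v = 0; [i=0]; v = 0; [j=0]; v = -6; [i=1]; v = 36; [j=0]; v = 30; [i=2]; v = -180; [j=0]; v = -186; [i=3]; v = 1116; [j=0]; v = 1110; [i=4]; v = -6660; [j=0]; v = -6666; [i=5]; v = 39996; [j=0]; v = 39990; return -79962
score_new: t = -2; (not (min(8, x) != min(max(9, 6), 2))) -> false; q = -4; y = -6; v = 0; [i=-1]; v = 0; [k=0]; v = -6; [i=0]; v = 36; [k=0]; v = 30; [i=1]; v = -180; [k=0]; v = -186; [i=2]; v = 1116; [k=0]; v = 1110; [i=3]; v = -6660; [k=0]; v = -6666; [i=4]; v = 39996; [k=0]; v = 39990; [i=5]; v = -239940; [k=0]; v = -239946; return 479910
verdict: not equivalent; witness: x=-1, y=-3


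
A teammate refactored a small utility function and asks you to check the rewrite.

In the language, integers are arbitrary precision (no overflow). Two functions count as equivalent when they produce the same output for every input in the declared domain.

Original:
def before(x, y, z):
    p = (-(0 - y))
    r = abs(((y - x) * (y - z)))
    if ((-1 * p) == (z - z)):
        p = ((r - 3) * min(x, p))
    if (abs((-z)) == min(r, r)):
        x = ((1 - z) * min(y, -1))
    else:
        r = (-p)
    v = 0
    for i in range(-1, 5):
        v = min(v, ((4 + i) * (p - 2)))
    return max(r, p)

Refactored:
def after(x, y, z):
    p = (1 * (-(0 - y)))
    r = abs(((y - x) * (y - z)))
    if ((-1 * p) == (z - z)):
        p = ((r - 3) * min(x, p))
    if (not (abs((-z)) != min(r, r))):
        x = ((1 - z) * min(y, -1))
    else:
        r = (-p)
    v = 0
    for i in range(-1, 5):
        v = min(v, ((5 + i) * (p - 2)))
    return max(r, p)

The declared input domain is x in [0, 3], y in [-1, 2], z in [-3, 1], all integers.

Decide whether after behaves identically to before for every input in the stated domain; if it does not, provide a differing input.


Equivalent. The suspicious edit (`4` became `5`) never changes the result for any input inside the declared domain.
Across all 80 domain points the two functions coincide.
One worked example (x=3, y=2, z=-1) — before: p becomes 2; next r becomes 3; next ((-1 * p) == (z - z)) evaluates to false; next (abs((-z)) == min(r, r)) evaluates to false; next r becomes -2; next v becomes 0; next at i=-1:; next v becomes 0; next at i=0:; next v becomes 0; next at i=1:; next v becomes 0; next at i=2:; next v becomes 0; next at i=3:; next v becomes 0; next at i=4:; next v becomes 0; next final value 2; after: p becomes 2; next r becomes 3; next ((-1 * p) == (z - z)) evaluates to false; next (not (abs((-z)) != min(r, r))) evaluates to false; next r becomes -2; next v becomes 0; next at i=-1:; next v becomes 0; next at i=0:; next v becomes 0; next at i=1:; next v becomes 0; next at i=2:; next v becomes 0; next at i=3:; next v becomes 0; next at i=4:; next v becomes 0; next final value 2; agreement on 2.
verdict: equivalent


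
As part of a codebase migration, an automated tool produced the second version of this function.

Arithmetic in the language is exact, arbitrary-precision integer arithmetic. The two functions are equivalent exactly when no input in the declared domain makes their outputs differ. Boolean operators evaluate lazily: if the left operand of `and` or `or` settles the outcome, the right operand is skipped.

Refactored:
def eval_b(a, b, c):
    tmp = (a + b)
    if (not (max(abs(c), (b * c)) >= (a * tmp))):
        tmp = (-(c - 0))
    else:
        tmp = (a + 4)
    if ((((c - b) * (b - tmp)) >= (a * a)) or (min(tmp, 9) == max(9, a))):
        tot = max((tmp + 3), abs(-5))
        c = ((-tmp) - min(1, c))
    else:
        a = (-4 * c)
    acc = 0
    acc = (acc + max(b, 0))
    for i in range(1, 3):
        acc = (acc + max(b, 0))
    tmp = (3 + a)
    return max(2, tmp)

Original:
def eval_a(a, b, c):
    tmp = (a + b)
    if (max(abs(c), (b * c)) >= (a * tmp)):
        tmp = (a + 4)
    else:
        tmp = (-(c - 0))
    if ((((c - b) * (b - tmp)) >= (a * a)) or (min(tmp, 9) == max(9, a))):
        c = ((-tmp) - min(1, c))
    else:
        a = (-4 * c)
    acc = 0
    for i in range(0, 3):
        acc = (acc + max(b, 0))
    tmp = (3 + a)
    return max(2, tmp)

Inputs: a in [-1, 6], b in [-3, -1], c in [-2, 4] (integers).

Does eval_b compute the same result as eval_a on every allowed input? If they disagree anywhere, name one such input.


The two are interchangeable: boolean connective usage differs; constant usage differs; min/max/abs usage differs; loop structure differs; statement counts differ; local variable names differ; arithmetic usage differs, and every declared input agrees.
Spot check at a=3, b=-3, c=1 — eval_a: tmp=0, then (max(abs(c), (b * c)) >= (a * tmp)) is true, then tmp=7, then ((((c - b) * (b - tmp)) >= (a * a)) or (min(tmp, 9) == max(9, a))) is false, then a=-4, then acc=0, then (i=0), then acc=0, then (i=1), then acc=0, then (i=2), then acc=0, then tmp=-1, then returns 2. eval_b: tmp=0, then (not (max(abs(c), (b * c)) >= (a * tmp))) is false, then tmp=7, then ((((c - b) * (b - tmp)) >= (a * a)) or (min(tmp, 9) == max(9, a))) is false, then a=-4, then acc=0, then acc=0, then (i=1), then acc=0, then (i=2), then acc=0, then tmp=-1, then returns 2. Both give 2.
Sweeping the whole domain (168 inputs) finds no disagreement.
verdict: equivalent


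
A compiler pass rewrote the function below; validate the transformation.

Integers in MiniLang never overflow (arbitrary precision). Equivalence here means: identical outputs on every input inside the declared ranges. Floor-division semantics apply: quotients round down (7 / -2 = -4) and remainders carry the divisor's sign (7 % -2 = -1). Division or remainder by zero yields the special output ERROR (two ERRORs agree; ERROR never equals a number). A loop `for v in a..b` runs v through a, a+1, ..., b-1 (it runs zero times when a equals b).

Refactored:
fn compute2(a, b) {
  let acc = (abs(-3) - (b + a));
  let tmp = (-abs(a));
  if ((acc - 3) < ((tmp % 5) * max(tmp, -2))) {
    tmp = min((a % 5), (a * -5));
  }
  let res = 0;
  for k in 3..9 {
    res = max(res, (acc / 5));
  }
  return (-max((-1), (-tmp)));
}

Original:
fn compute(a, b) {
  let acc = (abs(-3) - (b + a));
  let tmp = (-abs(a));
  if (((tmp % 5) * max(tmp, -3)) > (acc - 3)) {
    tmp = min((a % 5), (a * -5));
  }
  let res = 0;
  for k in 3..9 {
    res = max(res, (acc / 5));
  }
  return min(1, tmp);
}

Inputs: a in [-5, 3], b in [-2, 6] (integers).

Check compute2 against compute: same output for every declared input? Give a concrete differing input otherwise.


Input a=3, b=2: -3 from compute versus -15 from compute2.
verdict: not equivalent; witness: a=3, b=2


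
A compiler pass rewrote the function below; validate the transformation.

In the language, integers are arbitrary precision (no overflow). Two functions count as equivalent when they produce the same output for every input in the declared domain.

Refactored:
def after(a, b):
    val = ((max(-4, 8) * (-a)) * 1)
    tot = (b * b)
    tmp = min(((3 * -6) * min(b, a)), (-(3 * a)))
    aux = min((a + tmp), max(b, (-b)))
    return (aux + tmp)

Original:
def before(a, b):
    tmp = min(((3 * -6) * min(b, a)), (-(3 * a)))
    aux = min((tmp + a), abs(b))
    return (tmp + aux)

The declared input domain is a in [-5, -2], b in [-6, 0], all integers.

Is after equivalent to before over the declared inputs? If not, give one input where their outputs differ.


The two versions differ — the changes include constant usage differs; and statement counts differ; and min/max/abs usage differs; and arithmetic usage differs; and local variable names differ.
As a probe, take a=-5, b=0: before runs tmp := 15 | aux := 0 | result 15; after runs val := 40 | tot := 0 | tmp := 15 | aux := 0 | result 15; both end at 15.
Checked all 28 inputs in the declared domain: the outputs agree on every one.
verdict: equivalent


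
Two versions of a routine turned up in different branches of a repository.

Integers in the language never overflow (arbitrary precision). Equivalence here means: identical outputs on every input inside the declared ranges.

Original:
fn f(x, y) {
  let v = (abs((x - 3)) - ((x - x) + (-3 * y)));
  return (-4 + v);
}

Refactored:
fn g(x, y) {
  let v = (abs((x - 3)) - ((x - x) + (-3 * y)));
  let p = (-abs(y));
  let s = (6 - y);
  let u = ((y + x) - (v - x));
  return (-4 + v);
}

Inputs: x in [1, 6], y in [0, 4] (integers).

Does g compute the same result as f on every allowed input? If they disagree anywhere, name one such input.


Equivalent. The diff adds an assignment to `s` whose value nothing reads, which nothing downstream consumes.
Checked all 30 inputs in the declared domain: the outputs agree on every one.
Tracing x=1, y=1: f: v = 5; return 1 | g: v = 5; p = -1; s = 5; u = -2; return 1 — matching result 1.
verdict: equivalent


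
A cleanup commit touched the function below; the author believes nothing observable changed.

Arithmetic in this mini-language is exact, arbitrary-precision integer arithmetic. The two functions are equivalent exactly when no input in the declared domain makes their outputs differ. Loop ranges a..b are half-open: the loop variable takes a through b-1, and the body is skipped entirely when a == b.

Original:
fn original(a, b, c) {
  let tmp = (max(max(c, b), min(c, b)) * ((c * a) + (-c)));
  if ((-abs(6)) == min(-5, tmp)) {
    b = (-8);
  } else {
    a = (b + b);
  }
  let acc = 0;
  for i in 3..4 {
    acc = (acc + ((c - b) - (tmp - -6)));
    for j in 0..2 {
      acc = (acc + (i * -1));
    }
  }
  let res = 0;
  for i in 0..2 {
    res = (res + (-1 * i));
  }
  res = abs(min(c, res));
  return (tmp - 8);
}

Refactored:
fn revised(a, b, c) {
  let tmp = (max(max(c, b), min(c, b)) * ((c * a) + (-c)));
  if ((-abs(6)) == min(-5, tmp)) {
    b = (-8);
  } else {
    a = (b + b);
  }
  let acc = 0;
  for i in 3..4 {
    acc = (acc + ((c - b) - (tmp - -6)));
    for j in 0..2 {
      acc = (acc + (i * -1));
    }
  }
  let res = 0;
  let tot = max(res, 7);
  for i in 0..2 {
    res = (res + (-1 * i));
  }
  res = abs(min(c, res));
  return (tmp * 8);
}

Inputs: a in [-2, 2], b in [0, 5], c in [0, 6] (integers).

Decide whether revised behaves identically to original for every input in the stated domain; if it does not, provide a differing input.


At a=-2, b=0, c=0: original gives -8, revised gives 0.
verdict: not equivalent; witness: a=-2, b=0, c=0


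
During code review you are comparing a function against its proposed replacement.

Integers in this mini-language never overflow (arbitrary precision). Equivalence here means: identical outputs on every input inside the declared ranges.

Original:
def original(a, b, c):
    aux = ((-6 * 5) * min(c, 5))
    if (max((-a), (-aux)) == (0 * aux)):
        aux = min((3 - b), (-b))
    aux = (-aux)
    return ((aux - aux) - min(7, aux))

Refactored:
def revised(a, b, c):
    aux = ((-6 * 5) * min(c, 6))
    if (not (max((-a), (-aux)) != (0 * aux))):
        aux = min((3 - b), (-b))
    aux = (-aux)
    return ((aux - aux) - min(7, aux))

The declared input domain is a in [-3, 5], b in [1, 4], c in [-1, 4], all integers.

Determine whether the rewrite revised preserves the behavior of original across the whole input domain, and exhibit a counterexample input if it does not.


Equivalent. The edit looks behavioral (`5` became `6`), but over these ranges it never changes the outcome.
Checked all 216 inputs in the declared domain: the outputs agree on every one.
Tracing a=-2, b=4, c=-1: original: aux := 30 | (max((-a), (-aux)) == (0 * aux)): false | aux := -30 | result 30 | revised: aux := 30 | (not (max((-a), (-aux)) != (0 * aux))): false | aux := -30 | result 30 — matching result 30.
verdict: equivalent


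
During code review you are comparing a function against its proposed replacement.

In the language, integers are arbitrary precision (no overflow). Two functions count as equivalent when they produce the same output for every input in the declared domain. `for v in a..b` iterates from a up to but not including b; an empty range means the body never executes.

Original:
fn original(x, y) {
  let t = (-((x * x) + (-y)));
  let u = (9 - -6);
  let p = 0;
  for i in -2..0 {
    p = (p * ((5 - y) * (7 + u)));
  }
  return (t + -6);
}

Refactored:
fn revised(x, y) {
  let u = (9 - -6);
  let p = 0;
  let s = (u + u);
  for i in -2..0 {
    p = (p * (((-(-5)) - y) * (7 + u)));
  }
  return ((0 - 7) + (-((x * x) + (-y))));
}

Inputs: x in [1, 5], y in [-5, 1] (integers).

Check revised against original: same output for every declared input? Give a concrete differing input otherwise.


x=1, y=-5 yields -12 from original but -13 from revised.
verdict: not equivalent; witness: x=1, y=-5


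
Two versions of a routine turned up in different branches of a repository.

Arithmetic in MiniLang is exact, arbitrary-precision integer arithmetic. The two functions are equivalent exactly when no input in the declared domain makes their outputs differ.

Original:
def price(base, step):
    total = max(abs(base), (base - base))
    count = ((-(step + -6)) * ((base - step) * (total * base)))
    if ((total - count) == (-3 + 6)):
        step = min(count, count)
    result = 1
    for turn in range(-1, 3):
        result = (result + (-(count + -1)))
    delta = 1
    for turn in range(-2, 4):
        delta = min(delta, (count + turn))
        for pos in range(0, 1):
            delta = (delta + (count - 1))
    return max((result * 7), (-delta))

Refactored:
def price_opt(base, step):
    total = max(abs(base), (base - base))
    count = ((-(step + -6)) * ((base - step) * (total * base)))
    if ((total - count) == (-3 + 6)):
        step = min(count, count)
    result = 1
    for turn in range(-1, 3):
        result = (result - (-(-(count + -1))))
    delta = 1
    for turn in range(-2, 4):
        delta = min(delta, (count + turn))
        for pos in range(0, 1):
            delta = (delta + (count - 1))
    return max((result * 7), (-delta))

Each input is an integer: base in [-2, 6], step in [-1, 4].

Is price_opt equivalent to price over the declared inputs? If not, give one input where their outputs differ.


The two are interchangeable: arithmetic usage differs, and every declared input agrees.
Tracing base=3, step=1: price: total = 3; count = 90; ((total - count) == (-3 + 6)) -> false; result = 1; [turn=-1]; result = -88; [turn=0]; result = -177; [turn=1]; result = -266; [turn=2]; result = -355; delta = 1; [turn=-2]; delta = 1; [pos=0]; delta = 90; [turn=-1]; delta = 89; [pos=0]; delta = 178; [turn=0]; delta = 90; [pos=0]; delta = 179; [turn=1]; delta = 91; [pos=0]; delta = 180; [turn=2]; delta = 92; [pos=0]; delta = 181; [turn=3]; delta = 93; [pos=0]; delta = 182; return -182 | price_opt: total = 3; count = 90; ((total - count) == (-3 + 6)) -> false; result = 1; [turn=-1]; result = -88; [turn=0]; result = -177; [turn=1]; result = -266; [turn=2]; result = -355; delta = 1; [turn=-2]; delta = 1; [pos=0]; delta = 90; [turn=-1]; delta = 89; [pos=0]; delta = 178; [turn=0]; delta = 90; [pos=0]; delta = 179; [turn=1]; delta = 91; [pos=0]; delta = 180; [turn=2]; delta = 92; [pos=0]; delta = 181; [turn=3]; delta = 93; [pos=0]; delta = 182; return -182 — matching result -182.
An exhaustive pass over the 54 declared inputs shows identical outputs.
verdict: equivalent


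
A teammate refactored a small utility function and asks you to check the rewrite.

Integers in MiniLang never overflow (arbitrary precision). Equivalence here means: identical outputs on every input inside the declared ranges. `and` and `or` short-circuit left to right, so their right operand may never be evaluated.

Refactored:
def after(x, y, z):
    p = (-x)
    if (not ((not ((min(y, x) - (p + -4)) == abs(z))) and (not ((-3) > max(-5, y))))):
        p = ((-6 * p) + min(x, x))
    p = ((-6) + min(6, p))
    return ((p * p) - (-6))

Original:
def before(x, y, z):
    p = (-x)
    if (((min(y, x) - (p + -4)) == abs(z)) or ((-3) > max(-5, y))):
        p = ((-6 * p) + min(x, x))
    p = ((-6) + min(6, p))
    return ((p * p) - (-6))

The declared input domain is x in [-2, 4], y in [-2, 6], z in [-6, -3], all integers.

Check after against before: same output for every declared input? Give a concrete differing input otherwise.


Comparing the listings, the differences include: boolean connective usage differs.
One worked example (x=4, y=3, z=-3) — before: p = -4; (((min(y, x) - (p + -4)) == abs(z)) or ((-3) > max(-5, y))) -> false; p = -10; return 106; after: p = -4; (not ((not ((min(y, x) - (p + -4)) == abs(z))) and (not ((-3) > max(-5, y))))) -> false; p = -10; return 106; agreement on 106.
Sweeping the whole domain (252 inputs) finds no disagreement.
verdict: equivalent


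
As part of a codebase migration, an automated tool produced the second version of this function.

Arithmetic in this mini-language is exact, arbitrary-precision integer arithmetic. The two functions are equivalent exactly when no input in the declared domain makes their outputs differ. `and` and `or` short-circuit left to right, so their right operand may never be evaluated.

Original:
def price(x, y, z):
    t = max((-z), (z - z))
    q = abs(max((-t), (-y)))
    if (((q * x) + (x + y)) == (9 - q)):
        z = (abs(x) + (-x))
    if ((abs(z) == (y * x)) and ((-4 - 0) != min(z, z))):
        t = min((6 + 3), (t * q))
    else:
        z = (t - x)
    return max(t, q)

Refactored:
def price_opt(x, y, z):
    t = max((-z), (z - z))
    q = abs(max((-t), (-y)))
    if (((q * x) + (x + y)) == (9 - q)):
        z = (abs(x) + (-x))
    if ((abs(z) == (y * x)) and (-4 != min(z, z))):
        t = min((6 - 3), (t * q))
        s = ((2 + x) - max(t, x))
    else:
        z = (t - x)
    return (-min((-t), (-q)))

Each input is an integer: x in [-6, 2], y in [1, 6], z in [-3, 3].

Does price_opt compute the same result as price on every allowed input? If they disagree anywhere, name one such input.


Not equivalent: x=0, y=6, z=-3 separates them (9 vs 3).
price: t becomes 3; next q becomes 3; next (((q * x) + (x + y)) == (9 - q)) evaluates to true; next z becomes 0; next ((abs(z) == (y * x)) and ((-4 - 0) != min(z, z))) evaluates to true; next t becomes 9; next final value 9
price_opt: t becomes 3; next q becomes 3; next (((q * x) + (x + y)) == (9 - q)) evaluates to true; next z becomes 0; next ((abs(z) == (y * x)) and (-4 != min(z, z))) evaluates to true; next t becomes 3; next s becomes -1; next final value 3
verdict: not equivalent; witness: x=0, y=6, z=-3


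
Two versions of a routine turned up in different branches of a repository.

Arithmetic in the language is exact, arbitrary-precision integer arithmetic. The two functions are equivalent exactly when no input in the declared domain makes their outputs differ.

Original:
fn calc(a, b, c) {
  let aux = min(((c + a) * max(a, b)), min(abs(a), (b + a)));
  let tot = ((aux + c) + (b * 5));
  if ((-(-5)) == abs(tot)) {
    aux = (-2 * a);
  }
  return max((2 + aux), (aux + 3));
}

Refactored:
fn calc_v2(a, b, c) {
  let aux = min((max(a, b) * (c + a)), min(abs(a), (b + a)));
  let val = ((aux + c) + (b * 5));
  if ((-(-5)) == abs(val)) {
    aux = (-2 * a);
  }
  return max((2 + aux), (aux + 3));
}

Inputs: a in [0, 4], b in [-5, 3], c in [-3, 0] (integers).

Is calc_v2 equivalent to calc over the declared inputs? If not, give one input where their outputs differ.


The two versions differ — the changes include local variable names differ.
Tracing a=3, b=1, c=0: calc: aux=3, then tot=8, then ((-(-5)) == abs(tot)) is false, then returns 6 | calc_v2: aux=3, then val=8, then ((-(-5)) == abs(val)) is false, then returns 6 — matching result 6.
Checked all 180 inputs in the declared domain: the outputs agree on every one.
verdict: equivalent


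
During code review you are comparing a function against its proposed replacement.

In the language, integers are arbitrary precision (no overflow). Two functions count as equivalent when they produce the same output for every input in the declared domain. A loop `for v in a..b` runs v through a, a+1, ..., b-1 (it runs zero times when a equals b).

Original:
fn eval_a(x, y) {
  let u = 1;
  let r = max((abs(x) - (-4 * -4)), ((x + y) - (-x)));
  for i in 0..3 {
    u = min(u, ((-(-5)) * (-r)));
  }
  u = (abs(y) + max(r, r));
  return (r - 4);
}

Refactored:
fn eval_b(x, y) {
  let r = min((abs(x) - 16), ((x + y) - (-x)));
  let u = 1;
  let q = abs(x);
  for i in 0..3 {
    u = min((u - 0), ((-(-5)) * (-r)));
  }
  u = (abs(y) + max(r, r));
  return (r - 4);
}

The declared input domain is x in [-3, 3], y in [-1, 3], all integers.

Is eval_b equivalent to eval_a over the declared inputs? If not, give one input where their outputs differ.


Run the pair on x=-3, y=-1.
eval_a: u = 1; r = -7; [i=0]; u = 1; [i=1]; u = 1; [i=2]; u = 1; u = -6; return -11
eval_b: r = -13; u = 1; q = 3; [i=0]; u = 1; [i=1]; u = 1; [i=2]; u = 1; u = -12; return -17
-11 != -17, so the rewrite changes behavior.
verdict: not equivalent; witness: x=-3, y=-1


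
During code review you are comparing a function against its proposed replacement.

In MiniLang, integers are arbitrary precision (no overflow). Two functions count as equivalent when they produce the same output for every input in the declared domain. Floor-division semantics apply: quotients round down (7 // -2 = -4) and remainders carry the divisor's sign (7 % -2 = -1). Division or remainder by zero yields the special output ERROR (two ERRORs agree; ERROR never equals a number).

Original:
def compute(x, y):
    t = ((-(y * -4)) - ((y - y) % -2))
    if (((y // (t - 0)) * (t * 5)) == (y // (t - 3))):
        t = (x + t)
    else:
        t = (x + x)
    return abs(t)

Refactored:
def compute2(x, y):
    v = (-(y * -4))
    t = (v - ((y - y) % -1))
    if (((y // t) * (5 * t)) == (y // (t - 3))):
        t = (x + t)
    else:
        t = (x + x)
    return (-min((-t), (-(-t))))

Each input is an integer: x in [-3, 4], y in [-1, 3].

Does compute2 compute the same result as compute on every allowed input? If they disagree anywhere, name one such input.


The one real change (`-2` became `-1`) has no effect anywhere in the declared ranges.
Spot check at x=0, y=0 — compute: t=0, then a zero divisor aborts: ERROR. compute2: v=0, then t=0, then a zero divisor aborts: ERROR. Both give ERROR.
Across all 40 domain points the two functions coincide.
verdict: equivalent


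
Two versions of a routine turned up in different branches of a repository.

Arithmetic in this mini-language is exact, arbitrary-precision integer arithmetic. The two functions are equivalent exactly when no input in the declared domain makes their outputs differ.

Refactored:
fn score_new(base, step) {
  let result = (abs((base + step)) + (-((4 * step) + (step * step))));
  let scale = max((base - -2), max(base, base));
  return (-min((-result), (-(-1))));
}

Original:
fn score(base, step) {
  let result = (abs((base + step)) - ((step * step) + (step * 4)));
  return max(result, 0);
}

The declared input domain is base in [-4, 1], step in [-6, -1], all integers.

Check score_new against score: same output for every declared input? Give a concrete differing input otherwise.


Input base=-4, step=-6: 0 from score versus -1 from score_new.
verdict: not equivalent; witness: base=-4, step=-6


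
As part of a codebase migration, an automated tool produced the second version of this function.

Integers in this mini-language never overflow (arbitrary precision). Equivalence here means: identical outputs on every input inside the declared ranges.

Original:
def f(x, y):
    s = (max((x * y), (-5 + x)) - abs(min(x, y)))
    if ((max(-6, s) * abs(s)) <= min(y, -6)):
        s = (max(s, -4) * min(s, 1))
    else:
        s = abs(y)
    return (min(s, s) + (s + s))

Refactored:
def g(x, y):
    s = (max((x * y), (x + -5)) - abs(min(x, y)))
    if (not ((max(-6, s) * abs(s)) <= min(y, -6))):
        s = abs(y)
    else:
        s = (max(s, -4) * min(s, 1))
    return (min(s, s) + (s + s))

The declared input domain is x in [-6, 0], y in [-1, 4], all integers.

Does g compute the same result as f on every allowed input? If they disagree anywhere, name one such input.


The two are interchangeable: boolean connective usage differs, and every declared input agrees.
One worked example (x=-1, y=2) — f: s := -3 | ((max(-6, s) * abs(s)) <= min(y, -6)): true | s := 9 | result 27; g: s := -3 | (not ((max(-6, s) * abs(s)) <= min(y, -6))): false | s := 9 | result 27; agreement on 27.
Across all 42 domain points the two functions coincide.
verdict: equivalent


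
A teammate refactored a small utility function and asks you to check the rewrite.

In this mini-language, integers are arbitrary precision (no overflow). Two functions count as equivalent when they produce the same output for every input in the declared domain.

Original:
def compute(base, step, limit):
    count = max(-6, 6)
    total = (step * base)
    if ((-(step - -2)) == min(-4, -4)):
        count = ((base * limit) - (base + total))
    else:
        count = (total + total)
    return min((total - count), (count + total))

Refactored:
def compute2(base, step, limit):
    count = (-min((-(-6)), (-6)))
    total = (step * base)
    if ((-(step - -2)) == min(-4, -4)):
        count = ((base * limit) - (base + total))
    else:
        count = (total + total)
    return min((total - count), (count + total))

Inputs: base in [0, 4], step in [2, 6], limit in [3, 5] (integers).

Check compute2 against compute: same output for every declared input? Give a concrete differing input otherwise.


This is a faithful refactor — min/max/abs usage differs, but the computed results match everywhere.
One worked example (base=1, step=4, limit=5) — compute: count = 6; total = 4; ((-(step - -2)) == min(-4, -4)) -> false; count = 8; return -4; compute2: count = 6; total = 4; ((-(step - -2)) == min(-4, -4)) -> false; count = 8; return -4; agreement on -4.
Across all 75 domain points the two functions coincide.
verdict: equivalent
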